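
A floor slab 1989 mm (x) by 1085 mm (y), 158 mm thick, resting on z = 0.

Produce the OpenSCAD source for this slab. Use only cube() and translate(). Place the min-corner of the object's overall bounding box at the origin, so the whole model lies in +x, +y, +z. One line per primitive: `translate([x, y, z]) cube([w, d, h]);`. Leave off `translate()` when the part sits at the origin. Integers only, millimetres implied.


cube([1989, 1085, 158]);


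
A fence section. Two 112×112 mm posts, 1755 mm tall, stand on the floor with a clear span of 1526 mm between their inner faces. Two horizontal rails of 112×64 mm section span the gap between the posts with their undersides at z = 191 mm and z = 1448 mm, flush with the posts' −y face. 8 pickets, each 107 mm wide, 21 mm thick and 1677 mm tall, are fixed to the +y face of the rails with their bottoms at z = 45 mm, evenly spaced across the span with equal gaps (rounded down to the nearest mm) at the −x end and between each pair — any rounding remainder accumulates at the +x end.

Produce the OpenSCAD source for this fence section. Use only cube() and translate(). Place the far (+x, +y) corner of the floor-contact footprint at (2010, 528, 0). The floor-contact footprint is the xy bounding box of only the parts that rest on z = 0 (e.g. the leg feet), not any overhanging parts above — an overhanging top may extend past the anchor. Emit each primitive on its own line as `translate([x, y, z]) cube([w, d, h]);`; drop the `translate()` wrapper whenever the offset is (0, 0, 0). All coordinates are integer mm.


translate([260, 416, 0]) cube([112, 112, 1755]);
translate([1898, 416, 0]) cube([112, 112, 1755]);
translate([372, 416, 191]) cube([1526, 112, 64]);
translate([372, 416, 1448]) cube([1526, 112, 64]);
translate([446, 528, 45]) cube([107, 21, 1677]);
translate([627, 528, 45]) cube([107, 21, 1677]);
translate([808, 528, 45]) cube([107, 21, 1677]);
translate([989, 528, 45]) cube([107, 21, 1677]);
translate([1170, 528, 45]) cube([107, 21, 1677]);
translate([1351, 528, 45]) cube([107, 21, 1677]);
translate([1532, 528, 45]) cube([107, 21, 1677]);
translate([1713, 528, 45]) cube([107, 21, 1677]);


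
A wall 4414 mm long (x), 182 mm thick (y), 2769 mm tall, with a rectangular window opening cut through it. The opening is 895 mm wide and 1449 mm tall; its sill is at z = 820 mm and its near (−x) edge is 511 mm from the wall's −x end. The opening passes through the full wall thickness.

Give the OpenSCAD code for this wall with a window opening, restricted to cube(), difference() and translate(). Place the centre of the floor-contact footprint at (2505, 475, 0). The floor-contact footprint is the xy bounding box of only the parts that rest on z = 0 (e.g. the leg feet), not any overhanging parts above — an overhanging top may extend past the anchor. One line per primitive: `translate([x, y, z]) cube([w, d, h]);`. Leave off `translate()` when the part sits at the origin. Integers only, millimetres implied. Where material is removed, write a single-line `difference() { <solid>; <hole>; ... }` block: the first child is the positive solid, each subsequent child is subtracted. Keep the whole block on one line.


difference() { translate([298, 384, 0]) cube([4414, 182, 2769]); translate([809, 384, 820]) cube([895, 182, 1449]); }


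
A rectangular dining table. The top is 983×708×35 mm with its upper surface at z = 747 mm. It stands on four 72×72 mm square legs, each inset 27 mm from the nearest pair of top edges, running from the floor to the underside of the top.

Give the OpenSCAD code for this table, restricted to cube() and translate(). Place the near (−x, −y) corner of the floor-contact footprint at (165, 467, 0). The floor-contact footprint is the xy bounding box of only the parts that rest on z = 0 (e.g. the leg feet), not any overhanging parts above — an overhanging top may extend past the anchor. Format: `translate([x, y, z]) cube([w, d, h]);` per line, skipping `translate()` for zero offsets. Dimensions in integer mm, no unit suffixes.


translate([138, 440, 712]) cube([983, 708, 35]);
translate([165, 467, 0]) cube([72, 72, 712]);
translate([1022, 467, 0]) cube([72, 72, 712]);
translate([165, 1049, 0]) cube([72, 72, 712]);
translate([1022, 1049, 0]) cube([72, 72, 712]);


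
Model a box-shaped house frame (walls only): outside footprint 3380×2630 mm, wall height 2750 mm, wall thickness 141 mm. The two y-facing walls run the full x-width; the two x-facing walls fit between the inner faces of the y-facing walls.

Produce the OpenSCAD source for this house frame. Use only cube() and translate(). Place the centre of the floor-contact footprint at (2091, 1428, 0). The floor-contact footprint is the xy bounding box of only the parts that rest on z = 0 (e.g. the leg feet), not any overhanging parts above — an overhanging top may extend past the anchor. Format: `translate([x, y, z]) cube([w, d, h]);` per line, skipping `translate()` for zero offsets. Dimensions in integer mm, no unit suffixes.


translate([401, 113, 0]) cube([3380, 141, 2750]);
translate([401, 2602, 0]) cube([3380, 141, 2750]);
translate([401, 254, 0]) cube([141, 2348, 2750]);
translate([3640, 254, 0]) cube([141, 2348, 2750]);


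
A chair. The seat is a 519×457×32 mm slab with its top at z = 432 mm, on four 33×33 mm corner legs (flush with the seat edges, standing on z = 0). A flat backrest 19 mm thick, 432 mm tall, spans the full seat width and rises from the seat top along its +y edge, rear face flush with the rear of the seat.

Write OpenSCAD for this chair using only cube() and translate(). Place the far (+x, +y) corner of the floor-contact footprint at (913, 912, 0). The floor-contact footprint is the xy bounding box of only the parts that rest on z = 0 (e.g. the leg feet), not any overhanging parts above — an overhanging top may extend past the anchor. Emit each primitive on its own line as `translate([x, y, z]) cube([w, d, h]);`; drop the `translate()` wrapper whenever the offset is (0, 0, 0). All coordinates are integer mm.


// leg_h = 432 - 32 = 400
translate([394, 455, 400]) cube([519, 457, 32]);
translate([394, 455, 0]) cube([33, 33, 400]);
translate([880, 455, 0]) cube([33, 33, 400]);
translate([394, 879, 0]) cube([33, 33, 400]);
translate([880, 879, 0]) cube([33, 33, 400]);
translate([394, 893, 432]) cube([519, 19, 432]);


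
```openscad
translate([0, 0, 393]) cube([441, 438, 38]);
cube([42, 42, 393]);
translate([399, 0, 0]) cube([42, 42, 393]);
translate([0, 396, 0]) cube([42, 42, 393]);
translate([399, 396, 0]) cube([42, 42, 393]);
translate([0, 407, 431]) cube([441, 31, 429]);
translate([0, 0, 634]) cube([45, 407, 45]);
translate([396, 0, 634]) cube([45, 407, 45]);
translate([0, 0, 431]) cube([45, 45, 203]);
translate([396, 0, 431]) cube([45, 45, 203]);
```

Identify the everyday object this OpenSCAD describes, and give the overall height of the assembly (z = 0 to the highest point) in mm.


A chair. The overall height is 860 mm.

A slab on four corner posts with a tall panel at the back — a chair. The seat slab sits at z = 393 with thickness 38, and the 429 mm backrest starts at the seat top, so the overall height is 393 + 38 + 429 = 860 mm.


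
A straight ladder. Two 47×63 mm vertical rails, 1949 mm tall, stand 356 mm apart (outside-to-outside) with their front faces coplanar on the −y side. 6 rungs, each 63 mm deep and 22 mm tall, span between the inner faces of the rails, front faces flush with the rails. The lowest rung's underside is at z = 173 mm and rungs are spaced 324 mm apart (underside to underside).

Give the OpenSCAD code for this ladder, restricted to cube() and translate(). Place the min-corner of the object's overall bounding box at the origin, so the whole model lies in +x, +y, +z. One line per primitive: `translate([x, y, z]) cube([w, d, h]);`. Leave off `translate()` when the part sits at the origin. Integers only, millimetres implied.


// rung span = 356 - 2*47 = 262
// rung[k] z = 173 + k*324
cube([47, 63, 1949]);
translate([309, 0, 0]) cube([47, 63, 1949]);
translate([47, 0, 173]) cube([262, 63, 22]);
translate([47, 0, 497]) cube([262, 63, 22]);
translate([47, 0, 821]) cube([262, 63, 22]);
translate([47, 0, 1145]) cube([262, 63, 22]);
translate([47, 0, 1469]) cube([262, 63, 22]);
translate([47, 0, 1793]) cube([262, 63, 22]);


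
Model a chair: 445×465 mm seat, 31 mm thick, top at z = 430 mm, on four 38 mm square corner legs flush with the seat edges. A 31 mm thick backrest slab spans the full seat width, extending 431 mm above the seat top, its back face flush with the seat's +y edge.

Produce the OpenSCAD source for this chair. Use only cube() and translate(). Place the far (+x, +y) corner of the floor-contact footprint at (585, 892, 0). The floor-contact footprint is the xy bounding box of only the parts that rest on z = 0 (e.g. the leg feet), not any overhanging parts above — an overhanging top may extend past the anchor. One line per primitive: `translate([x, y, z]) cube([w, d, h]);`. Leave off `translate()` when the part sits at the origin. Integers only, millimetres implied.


translate([140, 427, 399]) cube([445, 465, 31]);
translate([140, 427, 0]) cube([38, 38, 399]);
translate([547, 427, 0]) cube([38, 38, 399]);
translate([140, 854, 0]) cube([38, 38, 399]);
translate([547, 854, 0]) cube([38, 38, 399]);
translate([140, 861, 430]) cube([445, 31, 431]);


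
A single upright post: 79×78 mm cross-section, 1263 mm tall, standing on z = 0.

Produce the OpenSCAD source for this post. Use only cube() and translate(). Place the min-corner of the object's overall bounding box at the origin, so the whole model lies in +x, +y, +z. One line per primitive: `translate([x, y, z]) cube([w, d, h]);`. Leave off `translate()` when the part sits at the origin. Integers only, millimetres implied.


cube([79, 78, 1263]);


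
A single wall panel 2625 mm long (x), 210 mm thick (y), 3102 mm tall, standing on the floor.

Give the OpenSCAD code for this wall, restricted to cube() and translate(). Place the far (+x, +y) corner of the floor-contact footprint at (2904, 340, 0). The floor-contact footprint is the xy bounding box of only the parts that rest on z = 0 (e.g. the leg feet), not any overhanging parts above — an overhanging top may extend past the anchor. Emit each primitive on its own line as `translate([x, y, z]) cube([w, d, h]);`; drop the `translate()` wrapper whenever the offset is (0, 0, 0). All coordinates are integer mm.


translate([279, 130, 0]) cube([2625, 210, 3102]);


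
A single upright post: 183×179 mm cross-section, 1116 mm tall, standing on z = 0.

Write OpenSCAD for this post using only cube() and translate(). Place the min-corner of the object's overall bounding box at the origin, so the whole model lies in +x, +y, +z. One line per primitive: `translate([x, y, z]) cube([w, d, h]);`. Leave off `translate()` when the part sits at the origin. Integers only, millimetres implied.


cube([183, 179, 1116]);


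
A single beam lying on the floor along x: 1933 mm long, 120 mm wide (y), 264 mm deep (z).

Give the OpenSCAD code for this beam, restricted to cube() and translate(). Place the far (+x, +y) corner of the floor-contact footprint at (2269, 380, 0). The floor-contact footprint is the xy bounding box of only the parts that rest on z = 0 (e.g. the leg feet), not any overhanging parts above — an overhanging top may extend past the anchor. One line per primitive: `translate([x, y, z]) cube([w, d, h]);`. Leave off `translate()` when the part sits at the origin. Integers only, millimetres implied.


translate([336, 260, 0]) cube([1933, 120, 264]);


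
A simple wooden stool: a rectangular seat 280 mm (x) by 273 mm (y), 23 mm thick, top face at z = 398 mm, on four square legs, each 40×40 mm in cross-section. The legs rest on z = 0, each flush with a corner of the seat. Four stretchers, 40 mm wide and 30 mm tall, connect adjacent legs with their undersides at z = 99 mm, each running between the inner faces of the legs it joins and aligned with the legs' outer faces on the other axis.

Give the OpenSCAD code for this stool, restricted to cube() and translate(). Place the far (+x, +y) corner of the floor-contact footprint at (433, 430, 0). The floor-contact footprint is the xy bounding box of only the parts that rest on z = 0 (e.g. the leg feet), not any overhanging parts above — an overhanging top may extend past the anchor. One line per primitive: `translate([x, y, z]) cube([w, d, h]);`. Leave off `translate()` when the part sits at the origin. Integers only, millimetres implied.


translate([153, 157, 375]) cube([280, 273, 23]);
translate([153, 157, 0]) cube([40, 40, 375]);
translate([393, 157, 0]) cube([40, 40, 375]);
translate([153, 390, 0]) cube([40, 40, 375]);
translate([393, 390, 0]) cube([40, 40, 375]);
translate([193, 157, 99]) cube([200, 40, 30]);
translate([193, 390, 99]) cube([200, 40, 30]);
translate([153, 197, 99]) cube([40, 193, 30]);
translate([393, 197, 99]) cube([40, 193, 30]);


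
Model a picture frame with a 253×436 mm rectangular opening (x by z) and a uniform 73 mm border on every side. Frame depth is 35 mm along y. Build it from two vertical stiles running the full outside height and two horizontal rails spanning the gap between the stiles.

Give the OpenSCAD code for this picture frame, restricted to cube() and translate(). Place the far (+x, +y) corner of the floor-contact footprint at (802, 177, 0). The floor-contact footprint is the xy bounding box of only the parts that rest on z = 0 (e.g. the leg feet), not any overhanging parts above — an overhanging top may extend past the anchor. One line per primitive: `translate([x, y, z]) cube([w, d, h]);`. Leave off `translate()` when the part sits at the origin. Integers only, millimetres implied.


translate([403, 142, 0]) cube([73, 35, 582]);
translate([729, 142, 0]) cube([73, 35, 582]);
translate([476, 142, 0]) cube([253, 35, 73]);
translate([476, 142, 509]) cube([253, 35, 73]);


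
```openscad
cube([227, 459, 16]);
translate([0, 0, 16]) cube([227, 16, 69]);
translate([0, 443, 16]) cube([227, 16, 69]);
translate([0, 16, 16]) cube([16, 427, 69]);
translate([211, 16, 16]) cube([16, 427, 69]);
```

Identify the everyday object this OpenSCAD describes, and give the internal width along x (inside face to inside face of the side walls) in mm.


An open box. The internal width is 195 mm.

A 227×459 base slab with four walls standing on it — an open box. The base is 227 mm wide and the walls are 16 mm thick, so the internal width is 227 − 2 × 16 = 195 mm.


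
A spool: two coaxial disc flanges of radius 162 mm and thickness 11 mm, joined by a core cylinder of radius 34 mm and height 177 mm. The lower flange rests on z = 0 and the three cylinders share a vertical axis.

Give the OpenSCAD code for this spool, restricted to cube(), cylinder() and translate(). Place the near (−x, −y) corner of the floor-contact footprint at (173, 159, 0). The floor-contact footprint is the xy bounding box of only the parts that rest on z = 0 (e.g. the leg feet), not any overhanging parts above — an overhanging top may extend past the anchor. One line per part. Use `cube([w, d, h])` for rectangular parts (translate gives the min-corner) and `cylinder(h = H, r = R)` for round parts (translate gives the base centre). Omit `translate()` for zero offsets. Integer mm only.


translate([335, 321, 0]) cylinder(h = 11, r = 162);
translate([335, 321, 11]) cylinder(h = 177, r = 34);
translate([335, 321, 188]) cylinder(h = 11, r = 162);


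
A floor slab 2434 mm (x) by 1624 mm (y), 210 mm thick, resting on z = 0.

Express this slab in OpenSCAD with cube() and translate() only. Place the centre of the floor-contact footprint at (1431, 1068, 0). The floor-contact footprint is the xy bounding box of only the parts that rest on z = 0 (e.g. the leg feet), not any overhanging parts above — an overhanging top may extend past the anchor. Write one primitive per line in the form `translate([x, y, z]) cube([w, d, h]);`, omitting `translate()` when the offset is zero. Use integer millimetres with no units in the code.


translate([214, 256, 0]) cube([2434, 1624, 210]);


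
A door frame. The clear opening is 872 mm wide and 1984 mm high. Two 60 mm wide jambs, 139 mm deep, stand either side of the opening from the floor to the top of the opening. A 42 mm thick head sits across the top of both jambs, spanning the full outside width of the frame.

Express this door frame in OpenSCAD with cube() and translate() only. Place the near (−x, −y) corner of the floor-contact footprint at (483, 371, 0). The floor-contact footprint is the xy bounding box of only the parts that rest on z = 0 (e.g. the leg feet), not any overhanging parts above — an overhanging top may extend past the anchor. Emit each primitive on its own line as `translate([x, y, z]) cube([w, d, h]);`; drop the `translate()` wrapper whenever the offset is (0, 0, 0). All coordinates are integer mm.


translate([483, 371, 0]) cube([60, 139, 1984]);
translate([1415, 371, 0]) cube([60, 139, 1984]);
translate([483, 371, 1984]) cube([992, 139, 42]);


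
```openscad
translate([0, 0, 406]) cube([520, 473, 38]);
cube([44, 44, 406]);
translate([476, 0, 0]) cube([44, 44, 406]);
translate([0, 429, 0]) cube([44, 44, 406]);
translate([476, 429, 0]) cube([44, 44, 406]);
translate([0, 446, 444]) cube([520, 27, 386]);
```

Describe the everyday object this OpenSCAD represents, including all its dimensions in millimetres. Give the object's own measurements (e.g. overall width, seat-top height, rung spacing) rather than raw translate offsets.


A chair. The seat is a 520×473×38 mm slab with its top at z = 444 mm, on four 44×44 mm corner legs (flush with the seat edges, standing on z = 0). A flat backrest 27 mm thick, 386 mm tall, spans the full seat width and rises from the seat top along its +y edge, rear face flush with the rear of the seat.


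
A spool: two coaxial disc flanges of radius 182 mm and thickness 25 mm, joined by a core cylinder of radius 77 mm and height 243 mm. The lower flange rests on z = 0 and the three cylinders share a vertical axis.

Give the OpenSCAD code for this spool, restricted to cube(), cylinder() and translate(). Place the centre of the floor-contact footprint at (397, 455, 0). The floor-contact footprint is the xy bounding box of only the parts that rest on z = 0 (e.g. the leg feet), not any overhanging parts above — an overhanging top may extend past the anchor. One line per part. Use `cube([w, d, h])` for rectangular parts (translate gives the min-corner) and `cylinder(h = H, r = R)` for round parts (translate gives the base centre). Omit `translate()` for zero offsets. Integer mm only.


translate([397, 455, 0]) cylinder(h = 25, r = 182);
translate([397, 455, 25]) cylinder(h = 243, r = 77);
translate([397, 455, 268]) cylinder(h = 25, r = 182);


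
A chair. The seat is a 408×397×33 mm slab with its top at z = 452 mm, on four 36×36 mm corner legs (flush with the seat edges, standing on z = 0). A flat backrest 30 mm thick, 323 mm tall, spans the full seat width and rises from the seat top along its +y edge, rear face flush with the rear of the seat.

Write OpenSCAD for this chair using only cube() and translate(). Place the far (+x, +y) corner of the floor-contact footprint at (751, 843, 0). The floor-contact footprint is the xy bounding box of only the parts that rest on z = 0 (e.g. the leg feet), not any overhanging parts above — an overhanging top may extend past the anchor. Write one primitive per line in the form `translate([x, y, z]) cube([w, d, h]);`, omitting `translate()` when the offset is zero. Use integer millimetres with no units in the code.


// leg_h = 452 - 33 = 419
translate([343, 446, 419]) cube([408, 397, 33]);
translate([343, 446, 0]) cube([36, 36, 419]);
translate([715, 446, 0]) cube([36, 36, 419]);
translate([343, 807, 0]) cube([36, 36, 419]);
translate([715, 807, 0]) cube([36, 36, 419]);
translate([343, 813, 452]) cube([408, 30, 323]);


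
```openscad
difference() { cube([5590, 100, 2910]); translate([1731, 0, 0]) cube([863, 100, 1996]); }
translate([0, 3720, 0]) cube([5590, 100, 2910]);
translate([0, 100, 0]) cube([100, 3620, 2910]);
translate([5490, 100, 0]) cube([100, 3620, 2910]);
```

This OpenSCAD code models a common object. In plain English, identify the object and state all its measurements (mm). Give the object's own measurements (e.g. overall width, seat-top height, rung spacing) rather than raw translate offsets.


A single room: four walls, each 2910 mm tall and 100 mm thick, enclosing an outside footprint 5590×3820 mm (x × y), no floor or roof. The front and back walls (−y and +y sides) run the full x-width; the side walls fit between their inner faces. A door opening 863 mm wide and 1996 mm tall is cut through the front wall from the floor up, its −x edge 1731 mm from the wall's −x end.


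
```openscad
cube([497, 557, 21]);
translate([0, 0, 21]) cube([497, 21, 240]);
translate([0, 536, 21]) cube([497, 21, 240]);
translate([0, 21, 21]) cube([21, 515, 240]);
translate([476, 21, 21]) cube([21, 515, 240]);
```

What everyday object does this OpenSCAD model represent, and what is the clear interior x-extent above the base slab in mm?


An open box. The internal width is 455 mm.

A 497×557 base slab with four walls standing on it — an open box. The base is 497 mm wide and the walls are 21 mm thick, so the internal width is 497 − 2 × 21 = 455 mm.


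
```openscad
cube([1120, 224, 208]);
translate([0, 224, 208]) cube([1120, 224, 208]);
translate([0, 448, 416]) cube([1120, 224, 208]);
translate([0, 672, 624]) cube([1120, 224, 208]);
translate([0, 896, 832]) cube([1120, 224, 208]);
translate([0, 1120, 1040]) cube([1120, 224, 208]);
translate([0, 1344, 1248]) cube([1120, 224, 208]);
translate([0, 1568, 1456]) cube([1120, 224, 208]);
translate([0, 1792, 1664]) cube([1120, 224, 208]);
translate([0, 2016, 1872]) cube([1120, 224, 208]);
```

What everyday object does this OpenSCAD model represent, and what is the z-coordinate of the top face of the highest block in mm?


A staircase. The total rise is 2080 mm.

10 identical blocks, each offset up and back from the previous — a staircase. Each step is 208 mm tall and there are 10 of them, so the total rise is 10 × 208 = 2080 mm.


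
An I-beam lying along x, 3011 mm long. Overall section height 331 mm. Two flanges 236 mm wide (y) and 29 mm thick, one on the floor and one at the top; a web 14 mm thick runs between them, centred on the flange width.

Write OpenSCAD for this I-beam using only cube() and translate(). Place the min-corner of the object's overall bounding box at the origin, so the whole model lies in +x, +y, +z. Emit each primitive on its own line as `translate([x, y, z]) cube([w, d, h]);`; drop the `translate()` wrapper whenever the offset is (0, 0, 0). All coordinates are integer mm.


cube([3011, 236, 29]);
translate([0, 111, 29]) cube([3011, 14, 273]);
translate([0, 0, 302]) cube([3011, 236, 29]);


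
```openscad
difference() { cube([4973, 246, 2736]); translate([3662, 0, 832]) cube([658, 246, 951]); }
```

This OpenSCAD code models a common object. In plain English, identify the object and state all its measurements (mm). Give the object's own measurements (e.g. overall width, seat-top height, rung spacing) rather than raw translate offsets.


A wall 4973 mm long (x), 246 mm thick (y), 2736 mm tall, with a rectangular window opening cut through it. The opening is 658 mm wide and 951 mm tall; its sill is at z = 832 mm and its near (−x) edge is 3662 mm from the wall's −x end. The opening passes through the full wall thickness.


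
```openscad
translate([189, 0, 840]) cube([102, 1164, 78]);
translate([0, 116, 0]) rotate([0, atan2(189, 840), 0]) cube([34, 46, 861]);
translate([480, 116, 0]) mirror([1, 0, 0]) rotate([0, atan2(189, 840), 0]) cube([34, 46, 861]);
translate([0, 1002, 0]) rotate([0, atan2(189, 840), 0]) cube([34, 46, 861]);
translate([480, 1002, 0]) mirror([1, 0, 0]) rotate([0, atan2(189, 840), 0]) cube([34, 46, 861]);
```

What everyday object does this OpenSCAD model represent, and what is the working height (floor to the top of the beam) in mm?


A sawhorse. The overall height is 918 mm.

A beam across two mirrored pairs of raked legs — a sawhorse. The beam's underside is at z = 840 (matching the legs' vertical rise in atan2(189, 840)) and the beam is 78 mm tall, so its top is at 840 + 78 = 918 mm. The raked legs top out at the beam's underside, so that is the highest point.


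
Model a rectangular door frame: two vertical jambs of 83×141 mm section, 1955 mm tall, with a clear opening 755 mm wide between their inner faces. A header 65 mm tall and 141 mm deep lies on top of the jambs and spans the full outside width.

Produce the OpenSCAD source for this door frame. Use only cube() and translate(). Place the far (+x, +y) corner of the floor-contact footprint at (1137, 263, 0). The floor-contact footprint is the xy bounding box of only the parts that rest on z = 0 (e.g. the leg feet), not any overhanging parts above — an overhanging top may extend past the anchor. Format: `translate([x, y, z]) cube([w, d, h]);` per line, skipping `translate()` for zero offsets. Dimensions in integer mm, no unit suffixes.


translate([216, 122, 0]) cube([83, 141, 1955]);
translate([1054, 122, 0]) cube([83, 141, 1955]);
translate([216, 122, 1955]) cube([921, 141, 65]);


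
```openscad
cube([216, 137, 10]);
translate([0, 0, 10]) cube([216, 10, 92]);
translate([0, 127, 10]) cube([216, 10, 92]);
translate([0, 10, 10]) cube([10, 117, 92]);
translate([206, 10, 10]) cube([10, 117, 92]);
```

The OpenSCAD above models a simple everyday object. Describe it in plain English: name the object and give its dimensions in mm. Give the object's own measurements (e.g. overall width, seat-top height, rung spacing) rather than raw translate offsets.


An open-topped rectangular box: outside dimensions 216×137×102 mm, with a uniform wall and base thickness of 10 mm. The base is a full 216×137 slab on the floor; four walls sit on top of the base. The front and back walls (the −y and +y sides) span the full width; the two side walls fit between them.


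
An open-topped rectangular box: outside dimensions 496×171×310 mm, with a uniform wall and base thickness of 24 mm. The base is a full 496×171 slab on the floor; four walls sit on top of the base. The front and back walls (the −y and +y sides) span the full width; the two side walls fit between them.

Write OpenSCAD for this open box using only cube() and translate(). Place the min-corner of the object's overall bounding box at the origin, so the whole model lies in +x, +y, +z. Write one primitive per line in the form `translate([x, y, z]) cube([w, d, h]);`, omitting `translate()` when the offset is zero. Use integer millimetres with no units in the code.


cube([496, 171, 24]);
translate([0, 0, 24]) cube([496, 24, 286]);
translate([0, 147, 24]) cube([496, 24, 286]);
translate([0, 24, 24]) cube([24, 123, 286]);
translate([472, 24, 24]) cube([24, 123, 286]);


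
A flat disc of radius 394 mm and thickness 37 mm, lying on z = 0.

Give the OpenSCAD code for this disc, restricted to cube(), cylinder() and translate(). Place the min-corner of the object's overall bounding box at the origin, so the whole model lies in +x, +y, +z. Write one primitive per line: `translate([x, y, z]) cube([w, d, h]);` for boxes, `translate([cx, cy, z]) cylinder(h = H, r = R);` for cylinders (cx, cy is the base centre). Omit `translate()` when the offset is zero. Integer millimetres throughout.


translate([394, 394, 0]) cylinder(h = 37, r = 394);


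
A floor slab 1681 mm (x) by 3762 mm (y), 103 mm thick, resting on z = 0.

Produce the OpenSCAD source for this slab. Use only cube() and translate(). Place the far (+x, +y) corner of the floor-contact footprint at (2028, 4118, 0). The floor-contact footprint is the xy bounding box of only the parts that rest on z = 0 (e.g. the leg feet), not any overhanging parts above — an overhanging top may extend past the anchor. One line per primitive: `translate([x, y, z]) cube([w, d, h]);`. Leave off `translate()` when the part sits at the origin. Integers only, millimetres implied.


translate([347, 356, 0]) cube([1681, 3762, 103]);


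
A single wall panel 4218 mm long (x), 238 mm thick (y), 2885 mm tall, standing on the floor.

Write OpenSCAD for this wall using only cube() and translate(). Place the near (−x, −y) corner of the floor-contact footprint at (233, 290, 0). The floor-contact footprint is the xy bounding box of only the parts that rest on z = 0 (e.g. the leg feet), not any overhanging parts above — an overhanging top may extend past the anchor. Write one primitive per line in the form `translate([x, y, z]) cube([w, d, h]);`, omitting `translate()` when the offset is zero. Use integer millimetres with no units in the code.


translate([233, 290, 0]) cube([4218, 238, 2885]);


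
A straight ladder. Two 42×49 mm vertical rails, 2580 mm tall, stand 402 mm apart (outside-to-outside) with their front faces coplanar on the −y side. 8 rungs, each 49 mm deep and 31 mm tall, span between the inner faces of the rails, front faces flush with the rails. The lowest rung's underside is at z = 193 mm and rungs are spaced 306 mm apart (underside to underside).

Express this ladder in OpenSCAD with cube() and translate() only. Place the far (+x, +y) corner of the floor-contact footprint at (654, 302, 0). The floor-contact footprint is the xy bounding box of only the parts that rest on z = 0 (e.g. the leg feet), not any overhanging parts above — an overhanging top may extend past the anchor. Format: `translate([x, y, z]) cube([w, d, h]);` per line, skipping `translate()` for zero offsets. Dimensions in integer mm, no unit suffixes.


// rung span = 402 - 2*42 = 318
// rung[k] z = 193 + k*306
translate([252, 253, 0]) cube([42, 49, 2580]);
translate([612, 253, 0]) cube([42, 49, 2580]);
translate([294, 253, 193]) cube([318, 49, 31]);
translate([294, 253, 499]) cube([318, 49, 31]);
translate([294, 253, 805]) cube([318, 49, 31]);
translate([294, 253, 1111]) cube([318, 49, 31]);
translate([294, 253, 1417]) cube([318, 49, 31]);
translate([294, 253, 1723]) cube([318, 49, 31]);
translate([294, 253, 2029]) cube([318, 49, 31]);
translate([294, 253, 2335]) cube([318, 49, 31]);


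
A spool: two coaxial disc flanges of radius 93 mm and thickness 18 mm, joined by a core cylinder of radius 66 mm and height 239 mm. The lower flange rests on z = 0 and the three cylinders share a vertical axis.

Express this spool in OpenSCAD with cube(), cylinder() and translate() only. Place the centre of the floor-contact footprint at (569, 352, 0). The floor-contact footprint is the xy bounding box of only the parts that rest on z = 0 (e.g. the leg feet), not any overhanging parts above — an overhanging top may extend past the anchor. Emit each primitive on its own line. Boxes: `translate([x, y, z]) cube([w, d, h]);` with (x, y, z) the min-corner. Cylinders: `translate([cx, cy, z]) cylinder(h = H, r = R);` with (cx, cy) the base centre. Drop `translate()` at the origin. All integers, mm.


translate([569, 352, 0]) cylinder(h = 18, r = 93);
translate([569, 352, 18]) cylinder(h = 239, r = 66);
translate([569, 352, 257]) cylinder(h = 18, r = 93);


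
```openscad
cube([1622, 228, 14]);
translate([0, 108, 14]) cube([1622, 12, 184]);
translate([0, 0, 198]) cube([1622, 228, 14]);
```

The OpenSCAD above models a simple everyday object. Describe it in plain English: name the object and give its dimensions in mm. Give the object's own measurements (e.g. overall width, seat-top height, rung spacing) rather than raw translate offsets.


An I-beam lying along x, 1622 mm long. Overall section height 212 mm. Two flanges 228 mm wide (y) and 14 mm thick, one on the floor and one at the top; a web 12 mm thick runs between them, centred on the flange width.


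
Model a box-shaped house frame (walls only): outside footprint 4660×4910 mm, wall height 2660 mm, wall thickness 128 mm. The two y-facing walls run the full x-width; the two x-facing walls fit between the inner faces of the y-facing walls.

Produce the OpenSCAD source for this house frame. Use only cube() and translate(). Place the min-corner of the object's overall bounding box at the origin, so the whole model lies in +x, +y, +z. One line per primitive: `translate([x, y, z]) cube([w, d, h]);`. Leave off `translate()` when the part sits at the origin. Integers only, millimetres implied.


cube([4660, 128, 2660]);
translate([0, 4782, 0]) cube([4660, 128, 2660]);
translate([0, 128, 0]) cube([128, 4654, 2660]);
translate([4532, 128, 0]) cube([128, 4654, 2660]);


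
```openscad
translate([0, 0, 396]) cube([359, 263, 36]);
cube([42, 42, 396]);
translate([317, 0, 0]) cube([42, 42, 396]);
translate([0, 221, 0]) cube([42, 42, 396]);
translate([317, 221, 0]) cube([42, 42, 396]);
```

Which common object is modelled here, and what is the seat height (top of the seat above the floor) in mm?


A stool. The seat height is 432 mm.

A 359×263×36 slab at z = 396 on four corner posts — a stool. The seat top is 396 + 36 = 432 mm.


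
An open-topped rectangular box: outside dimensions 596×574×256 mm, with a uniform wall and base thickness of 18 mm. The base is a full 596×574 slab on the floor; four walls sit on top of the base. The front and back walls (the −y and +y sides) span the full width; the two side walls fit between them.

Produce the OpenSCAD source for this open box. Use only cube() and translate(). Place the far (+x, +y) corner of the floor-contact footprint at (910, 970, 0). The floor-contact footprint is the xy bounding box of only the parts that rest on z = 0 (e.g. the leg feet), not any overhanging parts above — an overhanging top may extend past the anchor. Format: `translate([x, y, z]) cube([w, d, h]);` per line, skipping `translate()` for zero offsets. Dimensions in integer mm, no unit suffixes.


translate([314, 396, 0]) cube([596, 574, 18]);
translate([314, 396, 18]) cube([596, 18, 238]);
translate([314, 952, 18]) cube([596, 18, 238]);
translate([314, 414, 18]) cube([18, 538, 238]);
translate([892, 414, 18]) cube([18, 538, 238]);


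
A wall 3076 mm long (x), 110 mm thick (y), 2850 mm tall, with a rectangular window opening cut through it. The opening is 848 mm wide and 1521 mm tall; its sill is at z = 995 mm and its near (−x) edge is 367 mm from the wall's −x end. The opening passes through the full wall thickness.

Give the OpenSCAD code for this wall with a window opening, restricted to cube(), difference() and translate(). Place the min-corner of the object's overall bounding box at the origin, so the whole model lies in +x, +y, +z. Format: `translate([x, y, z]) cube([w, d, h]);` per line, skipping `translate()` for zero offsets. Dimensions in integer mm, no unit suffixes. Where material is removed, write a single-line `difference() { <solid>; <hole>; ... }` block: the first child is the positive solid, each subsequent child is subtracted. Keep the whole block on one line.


difference() { cube([3076, 110, 2850]); translate([367, 0, 995]) cube([848, 110, 1521]); }


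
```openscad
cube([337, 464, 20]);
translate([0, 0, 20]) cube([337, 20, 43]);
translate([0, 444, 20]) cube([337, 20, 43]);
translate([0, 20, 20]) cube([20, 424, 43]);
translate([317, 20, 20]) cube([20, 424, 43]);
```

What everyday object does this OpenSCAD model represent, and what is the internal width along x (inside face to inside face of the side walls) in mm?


An open box. The internal width is 297 mm.

A 337×464 base slab with four walls standing on it — an open box. The base is 337 mm wide and the walls are 20 mm thick, so the internal width is 337 − 2 × 20 = 297 mm.


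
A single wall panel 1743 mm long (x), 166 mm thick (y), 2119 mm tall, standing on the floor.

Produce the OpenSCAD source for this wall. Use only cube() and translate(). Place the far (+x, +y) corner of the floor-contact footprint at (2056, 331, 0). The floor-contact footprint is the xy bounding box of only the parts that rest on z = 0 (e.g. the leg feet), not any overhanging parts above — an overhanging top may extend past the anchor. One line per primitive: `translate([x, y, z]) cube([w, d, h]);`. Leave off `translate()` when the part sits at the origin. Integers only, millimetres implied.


translate([313, 165, 0]) cube([1743, 166, 2119]);


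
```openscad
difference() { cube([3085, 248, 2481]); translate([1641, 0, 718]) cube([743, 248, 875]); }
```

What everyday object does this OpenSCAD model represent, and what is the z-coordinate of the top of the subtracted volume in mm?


A wall with a window opening. The window head height is 1593 mm.

A wall with a rectangular opening subtracted — a window. Sill at z = 718, opening 875 mm tall, so the head is at 718 + 875 = 1593 mm.


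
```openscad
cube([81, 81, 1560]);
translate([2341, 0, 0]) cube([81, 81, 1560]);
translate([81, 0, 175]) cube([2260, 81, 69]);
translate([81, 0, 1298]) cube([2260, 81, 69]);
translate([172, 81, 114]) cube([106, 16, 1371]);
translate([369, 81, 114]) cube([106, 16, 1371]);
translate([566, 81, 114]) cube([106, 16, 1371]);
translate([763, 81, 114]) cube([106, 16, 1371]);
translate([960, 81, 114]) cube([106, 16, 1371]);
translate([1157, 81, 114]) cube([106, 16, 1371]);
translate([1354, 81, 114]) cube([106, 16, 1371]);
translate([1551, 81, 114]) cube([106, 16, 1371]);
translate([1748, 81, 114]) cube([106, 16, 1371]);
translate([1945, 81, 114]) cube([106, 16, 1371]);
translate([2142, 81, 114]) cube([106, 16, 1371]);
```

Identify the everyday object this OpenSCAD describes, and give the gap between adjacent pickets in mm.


A fence section. The picket gap is 91 mm.

Two posts, two rails, 11 pickets — a fence section. Span 2260 mm holds 11 pickets of 106 mm with 12 equal gaps: ⌊(2260 − 11·106) / 12⌋ = 91 mm.


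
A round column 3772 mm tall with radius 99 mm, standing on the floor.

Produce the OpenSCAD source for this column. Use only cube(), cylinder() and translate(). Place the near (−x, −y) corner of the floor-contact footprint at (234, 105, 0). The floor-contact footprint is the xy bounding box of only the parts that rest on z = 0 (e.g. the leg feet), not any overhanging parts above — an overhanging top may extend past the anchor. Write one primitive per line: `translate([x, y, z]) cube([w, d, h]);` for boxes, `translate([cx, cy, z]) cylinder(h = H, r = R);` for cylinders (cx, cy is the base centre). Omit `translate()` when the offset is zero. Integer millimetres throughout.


translate([333, 204, 0]) cylinder(h = 3772, r = 99);


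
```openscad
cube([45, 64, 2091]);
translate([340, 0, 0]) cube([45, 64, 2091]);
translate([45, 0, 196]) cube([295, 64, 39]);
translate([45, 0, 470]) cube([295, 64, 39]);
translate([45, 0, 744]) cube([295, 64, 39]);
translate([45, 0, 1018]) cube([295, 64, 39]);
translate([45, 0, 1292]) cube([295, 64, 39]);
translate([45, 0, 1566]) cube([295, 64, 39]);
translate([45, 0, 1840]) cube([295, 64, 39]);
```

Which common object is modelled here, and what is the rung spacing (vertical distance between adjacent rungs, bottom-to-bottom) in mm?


A ladder. The rung spacing is 274 mm.

Two tall 45×64 posts with 7 short bars between them — a ladder. Adjacent rungs sit at z = 196 and z = 470, so the spacing is 470 − 196 = 274 mm.


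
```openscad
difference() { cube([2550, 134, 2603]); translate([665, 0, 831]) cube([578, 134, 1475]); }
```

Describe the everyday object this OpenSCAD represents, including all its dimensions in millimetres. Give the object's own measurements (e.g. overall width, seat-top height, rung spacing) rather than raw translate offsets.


A wall 2550 mm long (x), 134 mm thick (y), 2603 mm tall, with a rectangular window opening cut through it. The opening is 578 mm wide and 1475 mm tall; its sill is at z = 831 mm and its near (−x) edge is 665 mm from the wall's −x end. The opening passes through the full wall thickness.


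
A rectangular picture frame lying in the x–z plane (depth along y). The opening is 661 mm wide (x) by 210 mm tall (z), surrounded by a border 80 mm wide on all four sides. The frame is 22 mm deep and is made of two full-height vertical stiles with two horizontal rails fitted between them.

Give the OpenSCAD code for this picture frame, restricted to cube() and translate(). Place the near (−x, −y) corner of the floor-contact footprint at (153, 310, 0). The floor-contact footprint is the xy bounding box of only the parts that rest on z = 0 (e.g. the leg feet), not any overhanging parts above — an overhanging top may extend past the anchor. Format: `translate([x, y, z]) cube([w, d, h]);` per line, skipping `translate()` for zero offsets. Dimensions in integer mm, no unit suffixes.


translate([153, 310, 0]) cube([80, 22, 370]);
translate([894, 310, 0]) cube([80, 22, 370]);
translate([233, 310, 0]) cube([661, 22, 80]);
translate([233, 310, 290]) cube([661, 22, 80]);
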